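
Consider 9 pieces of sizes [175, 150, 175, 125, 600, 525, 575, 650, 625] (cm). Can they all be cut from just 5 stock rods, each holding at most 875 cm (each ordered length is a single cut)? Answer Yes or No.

Yes

A valid assignment using 5 stock rods:
  stock rod 1: 650 + 175 = 825
  stock rod 2: 625 + 175 = 800
  stock rod 3: 600 + 150 + 125 = 875
  stock rod 4: 575 = 575
  stock rod 5: 525 = 525
Every load is within 875 cm, so 5 stock rods suffice.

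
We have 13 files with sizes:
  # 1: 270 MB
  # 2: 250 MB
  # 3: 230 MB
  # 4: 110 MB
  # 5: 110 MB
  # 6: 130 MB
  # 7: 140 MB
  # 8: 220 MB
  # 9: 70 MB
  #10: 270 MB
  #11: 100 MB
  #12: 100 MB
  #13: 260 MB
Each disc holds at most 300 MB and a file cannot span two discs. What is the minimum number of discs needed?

Total = 270 + 270 + 260 + 250 + 230 + 220 + 140 + 130 + 110 + 110 + 100 + 100 + 70 = 2260 MB.
Lower bound: ⌈2260/300⌉ = 8 discs.
A packing using 9 discs:
  disc 1: 270 = 270
  disc 2: 270 = 270
  disc 3: 260 = 260
  disc 4: 250 = 250
  disc 5: 230 + 70 = 300
  disc 6: 220 = 220
  disc 7: 140 + 130 = 270
  disc 8: 110 + 110 = 220
  disc 9: 100 + 100 = 200
No arrangement into 8 discs stays within capacity, so 9 is optimal.

9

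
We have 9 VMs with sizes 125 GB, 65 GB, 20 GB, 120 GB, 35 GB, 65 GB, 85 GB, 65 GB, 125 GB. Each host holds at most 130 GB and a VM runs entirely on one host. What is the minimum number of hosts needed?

Total = 125 + 125 + 120 + 85 + 65 + 65 + 65 + 35 + 20 = 705 GB.
Lower bound: ⌈705/130⌉ = 6 hosts.
A packing using 6 hosts:
  host 1: 125 = 125
  host 2: 125 = 125
  host 3: 120 = 120
  host 4: 85 + 35 = 120
  host 5: 65 + 65 = 130
  host 6: 65 + 20 = 85
This matches the lower bound, so 6 is optimal.

6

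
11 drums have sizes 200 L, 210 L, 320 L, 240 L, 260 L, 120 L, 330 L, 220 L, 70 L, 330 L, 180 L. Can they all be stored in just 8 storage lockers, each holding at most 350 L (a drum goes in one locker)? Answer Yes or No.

Total = 2480 L; ⌈2480/350⌉ = 8.
9 drums each exceed half the capacity and cannot share a locker, forcing at least 9 storage lockers.
At least 9 storage lockers are required, but only 8 are allowed.

No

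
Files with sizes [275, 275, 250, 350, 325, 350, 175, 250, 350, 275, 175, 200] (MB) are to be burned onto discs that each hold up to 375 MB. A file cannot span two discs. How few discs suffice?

Total = 350 + 350 + 350 + 325 + 275 + 275 + 275 + 250 + 250 + 200 + 175 + 175 = 3250 MB.
Lower bound: ⌈3250/375⌉ = 9 discs.
Also, 10 files each exceed 375/2 MB, and no two of those can share a disc, so at least 10 discs are needed.
A packing using 11 discs:
  disc 1: 350 = 350
  disc 2: 350 = 350
  disc 3: 350 = 350
  disc 4: 325 = 325
  disc 5: 275 = 275
  disc 6: 275 = 275
  disc 7: 275 = 275
  disc 8: 250 = 250
  disc 9: 250 = 250
  disc 10: 200 + 175 = 375
  disc 11: 175 = 175
No arrangement into 10 discs stays within capacity, so 11 is optimal.

11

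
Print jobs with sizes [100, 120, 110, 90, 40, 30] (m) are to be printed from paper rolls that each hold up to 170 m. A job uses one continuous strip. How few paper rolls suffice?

Total = 120 + 110 + 100 + 90 + 40 + 30 = 490 m.
Lower bound: ⌈490/170⌉ = 3 paper rolls.
Also, 4 print jobs each exceed 85 m, and no two of those can share a roll, so at least 4 paper rolls are needed.
A packing using 4 paper rolls:
  roll 1: 120 + 40 = 160
  roll 2: 110 + 30 = 140
  roll 3: 100 = 100
  roll 4: 90 = 90
This matches the lower bound, so 4 is optimal.

4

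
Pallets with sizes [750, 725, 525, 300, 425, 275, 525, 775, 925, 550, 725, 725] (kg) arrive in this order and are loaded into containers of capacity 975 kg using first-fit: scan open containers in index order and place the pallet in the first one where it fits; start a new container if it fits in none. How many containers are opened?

10

  750 → container 1 (new)  [load 750/975]
  725 → container 2 (new)  [load 725/975]
  525 → container 3 (new)  [load 525/975]
  300 → container 3  [load 825/975]
  425 → container 4 (new)  [load 425/975]
  275 → container 4  [load 700/975]
  525 → container 5 (new)  [load 525/975]
  775 → container 6 (new)  [load 775/975]
  925 → container 7 (new)  [load 925/975]
  550 → container 8 (new)  [load 550/975]
  725 → container 9 (new)  [load 725/975]
  725 → container 10 (new)  [load 725/975]
10 containers opened.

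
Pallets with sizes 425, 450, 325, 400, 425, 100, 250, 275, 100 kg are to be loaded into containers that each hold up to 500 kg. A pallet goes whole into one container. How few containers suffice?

Total = 450 + 425 + 425 + 400 + 325 + 275 + 250 + 100 + 100 = 2750 kg.
Lower bound: ⌈2750/500⌉ = 6 containers.
A packing using 7 containers:
  container 1: 450 = 450
  container 2: 425 = 425
  container 3: 425 = 425
  container 4: 400 + 100 = 500
  container 5: 325 + 100 = 425
  container 6: 275 = 275
  container 7: 250 = 250
No arrangement into 6 containers stays within capacity, so 7 is optimal.

7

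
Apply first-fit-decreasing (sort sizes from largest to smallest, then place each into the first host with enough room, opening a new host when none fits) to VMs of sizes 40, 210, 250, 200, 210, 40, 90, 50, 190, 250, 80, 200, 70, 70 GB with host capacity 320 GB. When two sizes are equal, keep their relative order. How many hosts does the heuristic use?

7

Sorted descending: 250, 250, 210, 210, 200, 200, 190, 90, 80, 70, 70, 50, 40, 40.
  250 → host 1 (new)  [load 250/320]
  250 → host 2 (new)  [load 250/320]
  210 → host 3 (new)  [load 210/320]
  210 → host 4 (new)  [load 210/320]
  200 → host 5 (new)  [load 200/320]
  200 → host 6 (new)  [load 200/320]
  190 → host 7 (new)  [load 190/320]
  90 → host 3  [load 300/320]
  80 → host 4  [load 290/320]
  70 → host 1  [load 320/320]
  70 → host 2  [load 320/320]
  50 → host 5  [load 250/320]
  40 → host 5  [load 290/320]
  40 → host 6  [load 240/320]
7 hosts opened.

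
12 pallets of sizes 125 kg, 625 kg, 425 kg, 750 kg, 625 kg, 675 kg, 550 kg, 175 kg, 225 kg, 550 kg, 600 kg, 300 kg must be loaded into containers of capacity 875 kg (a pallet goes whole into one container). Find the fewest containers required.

Total = 750 + 675 + 625 + 625 + 600 + 550 + 550 + 425 + 300 + 225 + 175 + 125 = 5625 kg.
Lower bound: ⌈5625/875⌉ = 7 containers.
A packing using 8 containers:
  container 1: 750 + 125 = 875
  container 2: 675 + 175 = 850
  container 3: 625 + 225 = 850
  container 4: 625 = 625
  container 5: 600 = 600
  container 6: 550 + 300 = 850
  container 7: 550 = 550
  container 8: 425 = 425
No arrangement into 7 containers stays within capacity, so 8 is optimal.

8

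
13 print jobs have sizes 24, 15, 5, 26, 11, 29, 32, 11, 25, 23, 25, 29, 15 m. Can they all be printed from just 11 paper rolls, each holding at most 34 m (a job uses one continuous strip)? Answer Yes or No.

Yes

A valid assignment using 10 paper rolls:
  roll 1: 32 = 32
  roll 2: 29 + 5 = 34
  roll 3: 29 = 29
  roll 4: 26 = 26
  roll 5: 25 = 25
  roll 6: 25 = 25
  roll 7: 24 = 24
  roll 8: 23 + 11 = 34
  roll 9: 15 + 15 = 30
  roll 10: 11 = 11
That uses only 10 ≤ 11, so 11 paper rolls are enough.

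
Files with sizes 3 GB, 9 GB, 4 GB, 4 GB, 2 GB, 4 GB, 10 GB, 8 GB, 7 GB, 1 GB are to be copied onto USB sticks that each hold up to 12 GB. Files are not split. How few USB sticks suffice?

Total = 10 + 9 + 8 + 7 + 4 + 4 + 4 + 3 + 2 + 1 = 52 GB.
Lower bound: ⌈52/12⌉ = 5 USB sticks.
A packing using 5 USB sticks:
  USB stick 1: 10 + 2 = 12
  USB stick 2: 9 + 3 = 12
  USB stick 3: 8 + 4 = 12
  USB stick 4: 7 + 4 + 1 = 12
  USB stick 5: 4 = 4
This matches the lower bound, so 5 is optimal.

5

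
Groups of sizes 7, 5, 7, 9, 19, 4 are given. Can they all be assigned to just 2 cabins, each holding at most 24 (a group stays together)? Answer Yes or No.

No

Total = 51; ⌈51/24⌉ = 3.
At least 3 cabins are required, but only 2 are allowed.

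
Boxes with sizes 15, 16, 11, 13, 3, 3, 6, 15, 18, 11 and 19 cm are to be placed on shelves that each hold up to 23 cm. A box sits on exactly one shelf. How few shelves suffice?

7

Total = 19 + 18 + 16 + 15 + 15 + 13 + 11 + 11 + 6 + 3 + 3 = 130 cm.
Lower bound: ⌈130/23⌉ = 6 shelves.
A packing using 7 shelves:
  shelf 1: 19 + 3 = 22
  shelf 2: 18 + 3 = 21
  shelf 3: 16 + 6 = 22
  shelf 4: 15 = 15
  shelf 5: 15 = 15
  shelf 6: 13 = 13
  shelf 7: 11 + 11 = 22
No arrangement into 6 shelves stays within capacity, so 7 is optimal.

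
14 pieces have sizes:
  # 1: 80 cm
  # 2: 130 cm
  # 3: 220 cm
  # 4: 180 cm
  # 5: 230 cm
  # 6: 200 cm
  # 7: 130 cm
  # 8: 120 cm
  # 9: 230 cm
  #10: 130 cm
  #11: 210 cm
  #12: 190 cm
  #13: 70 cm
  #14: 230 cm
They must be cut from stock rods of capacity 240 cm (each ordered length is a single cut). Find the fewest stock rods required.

12

Total = 230 + 230 + 230 + 220 + 210 + 200 + 190 + 180 + 130 + 130 + 130 + 120 + 80 + 70 = 2350 cm.
Lower bound: ⌈2350/240⌉ = 10 stock rods.
Also, 11 pieces each exceed 120 cm, and no two of those can share a stock rod, so at least 11 stock rods are needed.
A packing using 12 stock rods:
  stock rod 1: 230 = 230
  stock rod 2: 230 = 230
  stock rod 3: 230 = 230
  stock rod 4: 220 = 220
  stock rod 5: 210 = 210
  stock rod 6: 200 = 200
  stock rod 7: 190 = 190
  stock rod 8: 180 = 180
  stock rod 9: 130 + 80 = 210
  stock rod 10: 130 + 70 = 200
  stock rod 11: 130 = 130
  stock rod 12: 120 = 120
No arrangement into 11 stock rods stays within capacity, so 12 is optimal.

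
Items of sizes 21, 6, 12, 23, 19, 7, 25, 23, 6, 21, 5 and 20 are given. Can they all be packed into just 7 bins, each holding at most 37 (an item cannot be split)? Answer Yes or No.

Yes

A valid assignment using 7 bins:
  bin 1: 25 + 12 = 37
  bin 2: 23 + 7 + 6 = 36
  bin 3: 23 + 6 + 5 = 34
  bin 4: 21 = 21
  bin 5: 21 = 21
  bin 6: 20 = 20
  bin 7: 19 = 19
Every load is within 37, so 7 bins suffice.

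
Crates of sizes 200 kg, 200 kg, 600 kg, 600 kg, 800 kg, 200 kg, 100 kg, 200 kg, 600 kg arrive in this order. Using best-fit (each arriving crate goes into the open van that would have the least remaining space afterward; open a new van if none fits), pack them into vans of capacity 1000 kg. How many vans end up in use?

4

  200 → van 1 (new)  [load 200/1000]
  200 → van 1  [load 400/1000]
  600 → van 1  [load 1000/1000]
  600 → van 2 (new)  [load 600/1000]
  800 → van 3 (new)  [load 800/1000]
  200 → van 3  [load 1000/1000]
  100 → van 2  [load 700/1000]
  200 → van 2  [load 900/1000]
  600 → van 4 (new)  [load 600/1000]
4 vans opened.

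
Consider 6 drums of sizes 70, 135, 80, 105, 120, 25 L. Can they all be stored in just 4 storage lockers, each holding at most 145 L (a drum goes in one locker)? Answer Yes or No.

No

Total = 535 L; ⌈535/145⌉ = 4.
The bound of 4 does not rule out 4, but exhaustive search shows no assignment into 4 storage lockers of capacity 145 L exists — the minimum is 5.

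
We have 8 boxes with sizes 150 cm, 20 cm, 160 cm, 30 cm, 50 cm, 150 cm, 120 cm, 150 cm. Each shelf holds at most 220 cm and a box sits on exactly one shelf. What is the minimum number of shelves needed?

Total = 160 + 150 + 150 + 150 + 120 + 50 + 30 + 20 = 830 cm.
Lower bound: ⌈830/220⌉ = 4 shelves.
Also, 5 boxes each exceed 110 cm, and no two of those can share a shelf, so at least 5 shelves are needed.
A packing using 5 shelves:
  shelf 1: 160 + 50 = 210
  shelf 2: 150 + 30 + 20 = 200
  shelf 3: 150 = 150
  shelf 4: 150 = 150
  shelf 5: 120 = 120
This matches the lower bound, so 5 is optimal.

5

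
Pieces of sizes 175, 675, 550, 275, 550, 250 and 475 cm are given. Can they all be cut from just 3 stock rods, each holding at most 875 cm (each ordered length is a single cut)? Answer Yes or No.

No

Total = 2950 cm; ⌈2950/875⌉ = 4.
At least 4 stock rods are required, but only 3 are allowed.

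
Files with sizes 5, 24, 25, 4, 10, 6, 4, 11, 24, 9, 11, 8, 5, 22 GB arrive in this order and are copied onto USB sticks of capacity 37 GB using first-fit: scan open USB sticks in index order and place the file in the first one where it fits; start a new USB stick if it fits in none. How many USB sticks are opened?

  5 → USB stick 1 (new)  [load 5/37]
  24 → USB stick 1  [load 29/37]
  25 → USB stick 2 (new)  [load 25/37]
  4 → USB stick 1  [load 33/37]
  10 → USB stick 2  [load 35/37]
  6 → USB stick 3 (new)  [load 6/37]
  4 → USB stick 1  [load 37/37]
  11 → USB stick 3  [load 17/37]
  24 → USB stick 4 (new)  [load 24/37]
  9 → USB stick 3  [load 26/37]
  11 → USB stick 3  [load 37/37]
  8 → USB stick 4  [load 32/37]
  5 → USB stick 4  [load 37/37]
  22 → USB stick 5 (new)  [load 22/37]
5 USB sticks opened.

5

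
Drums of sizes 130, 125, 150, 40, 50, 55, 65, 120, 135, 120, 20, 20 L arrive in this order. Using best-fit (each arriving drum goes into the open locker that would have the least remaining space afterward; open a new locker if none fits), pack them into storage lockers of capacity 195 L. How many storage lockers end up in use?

6

  130 → locker 1 (new)  [load 130/195]
  125 → locker 2 (new)  [load 125/195]
  150 → locker 3 (new)  [load 150/195]
  40 → locker 3  [load 190/195]
  50 → locker 1  [load 180/195]
  55 → locker 2  [load 180/195]
  65 → locker 4 (new)  [load 65/195]
  120 → locker 4  [load 185/195]
  135 → locker 5 (new)  [load 135/195]
  120 → locker 6 (new)  [load 120/195]
  20 → locker 5  [load 155/195]
  20 → locker 5  [load 175/195]
6 storage lockers opened.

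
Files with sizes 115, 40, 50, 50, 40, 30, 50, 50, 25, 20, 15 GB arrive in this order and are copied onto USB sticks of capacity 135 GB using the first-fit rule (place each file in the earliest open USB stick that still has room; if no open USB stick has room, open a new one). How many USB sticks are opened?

4

  115 → USB stick 1 (new)  [load 115/135]
  40 → USB stick 2 (new)  [load 40/135]
  50 → USB stick 2  [load 90/135]
  50 → USB stick 3 (new)  [load 50/135]
  40 → USB stick 2  [load 130/135]
  30 → USB stick 3  [load 80/135]
  50 → USB stick 3  [load 130/135]
  50 → USB stick 4 (new)  [load 50/135]
  25 → USB stick 4  [load 75/135]
  20 → USB stick 1  [load 135/135]
  15 → USB stick 4  [load 90/135]
4 USB sticks opened.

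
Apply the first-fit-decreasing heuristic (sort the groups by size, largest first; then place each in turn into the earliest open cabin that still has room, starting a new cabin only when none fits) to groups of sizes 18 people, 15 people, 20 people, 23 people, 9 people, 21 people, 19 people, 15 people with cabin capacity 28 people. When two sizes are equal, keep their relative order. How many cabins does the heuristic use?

7

Sorted descending: 23, 21, 20, 19, 18, 15, 15, 9.
  23 → cabin 1 (new)  [load 23/28]
  21 → cabin 2 (new)  [load 21/28]
  20 → cabin 3 (new)  [load 20/28]
  19 → cabin 4 (new)  [load 19/28]
  18 → cabin 5 (new)  [load 18/28]
  15 → cabin 6 (new)  [load 15/28]
  15 → cabin 7 (new)  [load 15/28]
  9 → cabin 4  [load 28/28]
7 cabins opened.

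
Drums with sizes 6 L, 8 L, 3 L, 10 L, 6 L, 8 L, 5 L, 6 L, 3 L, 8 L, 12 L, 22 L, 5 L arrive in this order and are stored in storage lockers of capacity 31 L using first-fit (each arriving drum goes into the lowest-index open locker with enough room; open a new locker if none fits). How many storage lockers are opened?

  6 → locker 1 (new)  [load 6/31]
  8 → locker 1  [load 14/31]
  3 → locker 1  [load 17/31]
  10 → locker 1  [load 27/31]
  6 → locker 2 (new)  [load 6/31]
  8 → locker 2  [load 14/31]
  5 → locker 2  [load 19/31]
  6 → locker 2  [load 25/31]
  3 → locker 1  [load 30/31]
  8 → locker 3 (new)  [load 8/31]
  12 → locker 3  [load 20/31]
  22 → locker 4 (new)  [load 22/31]
  5 → locker 2  [load 30/31]
4 storage lockers opened.

4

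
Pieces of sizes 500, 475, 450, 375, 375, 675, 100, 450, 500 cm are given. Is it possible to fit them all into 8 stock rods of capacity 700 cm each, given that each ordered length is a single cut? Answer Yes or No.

A valid assignment using 8 stock rods:
  stock rod 1: 675 = 675
  stock rod 2: 500 + 100 = 600
  stock rod 3: 500 = 500
  stock rod 4: 475 = 475
  stock rod 5: 450 = 450
  stock rod 6: 450 = 450
  stock rod 7: 375 = 375
  stock rod 8: 375 = 375
Every load is within 700 cm, so 8 stock rods suffice.

Yes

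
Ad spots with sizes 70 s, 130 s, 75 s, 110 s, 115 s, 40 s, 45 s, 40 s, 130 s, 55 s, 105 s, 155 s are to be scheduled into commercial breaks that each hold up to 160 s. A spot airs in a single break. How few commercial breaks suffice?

8

Total = 155 + 130 + 130 + 115 + 110 + 105 + 75 + 70 + 55 + 45 + 40 + 40 = 1070 s.
Lower bound: ⌈1070/160⌉ = 7 commercial breaks.
A packing using 8 commercial breaks:
  break 1: 155 = 155
  break 2: 130 = 130
  break 3: 130 = 130
  break 4: 115 + 45 = 160
  break 5: 110 + 40 = 150
  break 6: 105 + 55 = 160
  break 7: 75 + 70 = 145
  break 8: 40 = 40
No arrangement into 7 commercial breaks stays within capacity, so 8 is optimal.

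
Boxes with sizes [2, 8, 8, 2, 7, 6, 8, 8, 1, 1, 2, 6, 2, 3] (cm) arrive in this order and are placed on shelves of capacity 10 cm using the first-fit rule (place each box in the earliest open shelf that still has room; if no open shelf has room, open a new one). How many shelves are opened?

7

  2 → shelf 1 (new)  [load 2/10]
  8 → shelf 1  [load 10/10]
  8 → shelf 2 (new)  [load 8/10]
  2 → shelf 2  [load 10/10]
  7 → shelf 3 (new)  [load 7/10]
  6 → shelf 4 (new)  [load 6/10]
  8 → shelf 5 (new)  [load 8/10]
  8 → shelf 6 (new)  [load 8/10]
  1 → shelf 3  [load 8/10]
  1 → shelf 3  [load 9/10]
  2 → shelf 4  [load 8/10]
  6 → shelf 7 (new)  [load 6/10]
  2 → shelf 4  [load 10/10]
  3 → shelf 7  [load 9/10]
7 shelves opened.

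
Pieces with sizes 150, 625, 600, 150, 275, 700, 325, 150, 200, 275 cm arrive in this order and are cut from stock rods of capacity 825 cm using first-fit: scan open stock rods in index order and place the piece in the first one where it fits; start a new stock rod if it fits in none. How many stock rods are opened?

5

  150 → stock rod 1 (new)  [load 150/825]
  625 → stock rod 1  [load 775/825]
  600 → stock rod 2 (new)  [load 600/825]
  150 → stock rod 2  [load 750/825]
  275 → stock rod 3 (new)  [load 275/825]
  700 → stock rod 4 (new)  [load 700/825]
  325 → stock rod 3  [load 600/825]
  150 → stock rod 3  [load 750/825]
  200 → stock rod 5 (new)  [load 200/825]
  275 → stock rod 5  [load 475/825]
5 stock rods opened.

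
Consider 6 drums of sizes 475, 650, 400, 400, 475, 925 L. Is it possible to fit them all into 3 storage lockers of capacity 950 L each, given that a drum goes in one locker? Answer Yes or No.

No

Total = 3325 L; ⌈3325/950⌉ = 4.
At least 4 storage lockers are required, but only 3 are allowed.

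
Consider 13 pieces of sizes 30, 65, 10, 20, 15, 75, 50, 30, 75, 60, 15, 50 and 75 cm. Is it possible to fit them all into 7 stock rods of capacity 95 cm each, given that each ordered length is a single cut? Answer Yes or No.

A valid assignment using 7 stock rods:
  stock rod 1: 75 + 20 = 95
  stock rod 2: 75 + 15 = 90
  stock rod 3: 75 + 15 = 90
  stock rod 4: 65 + 30 = 95
  stock rod 5: 60 + 30 = 90
  stock rod 6: 50 + 10 = 60
  stock rod 7: 50 = 50
Every load is within 95 cm, so 7 stock rods suffice.

Yes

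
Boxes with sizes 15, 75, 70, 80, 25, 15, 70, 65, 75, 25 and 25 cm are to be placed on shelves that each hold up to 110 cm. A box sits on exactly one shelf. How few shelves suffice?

Total = 80 + 75 + 75 + 70 + 70 + 65 + 25 + 25 + 25 + 15 + 15 = 540 cm.
Lower bound: ⌈540/110⌉ = 5 shelves.
Also, 6 boxes each exceed 55 cm, and no two of those can share a shelf, so at least 6 shelves are needed.
A packing using 6 shelves:
  shelf 1: 80 + 25 = 105
  shelf 2: 75 + 25 = 100
  shelf 3: 75 + 25 = 100
  shelf 4: 70 + 15 + 15 = 100
  shelf 5: 70 = 70
  shelf 6: 65 = 65
This matches the lower bound, so 6 is optimal.

6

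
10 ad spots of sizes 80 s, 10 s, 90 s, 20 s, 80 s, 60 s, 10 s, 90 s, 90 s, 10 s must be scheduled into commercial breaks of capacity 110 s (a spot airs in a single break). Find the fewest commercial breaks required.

Total = 90 + 90 + 90 + 80 + 80 + 60 + 20 + 10 + 10 + 10 = 540 s.
Lower bound: ⌈540/110⌉ = 5 commercial breaks.
Also, 6 ad spots each exceed 55 s, and no two of those can share a break, so at least 6 commercial breaks are needed.
A packing using 6 commercial breaks:
  break 1: 90 + 20 = 110
  break 2: 90 + 10 + 10 = 110
  break 3: 90 + 10 = 100
  break 4: 80 = 80
  break 5: 80 = 80
  break 6: 60 = 60
This matches the lower bound, so 6 is optimal.

6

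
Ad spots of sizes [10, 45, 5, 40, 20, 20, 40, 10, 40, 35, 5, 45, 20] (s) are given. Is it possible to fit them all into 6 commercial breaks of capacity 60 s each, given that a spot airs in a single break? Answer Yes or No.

Yes

A valid assignment using 6 commercial breaks:
  break 1: 45 + 10 + 5 = 60
  break 2: 45 + 10 + 5 = 60
  break 3: 40 + 20 = 60
  break 4: 40 + 20 = 60
  break 5: 40 + 20 = 60
  break 6: 35 = 35
Every load is within 60 s, so 6 commercial breaks suffice.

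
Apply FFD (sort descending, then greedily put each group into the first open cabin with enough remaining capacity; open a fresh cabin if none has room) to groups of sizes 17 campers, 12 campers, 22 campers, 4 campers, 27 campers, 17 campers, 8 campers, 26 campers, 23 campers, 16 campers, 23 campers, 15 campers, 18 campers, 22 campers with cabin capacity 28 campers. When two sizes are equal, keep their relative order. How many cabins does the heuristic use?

11

Sorted descending: 27, 26, 23, 23, 22, 22, 18, 17, 17, 16, 15, 12, 8, 4.
  27 → cabin 1 (new)  [load 27/28]
  26 → cabin 2 (new)  [load 26/28]
  23 → cabin 3 (new)  [load 23/28]
  23 → cabin 4 (new)  [load 23/28]
  22 → cabin 5 (new)  [load 22/28]
  22 → cabin 6 (new)  [load 22/28]
  18 → cabin 7 (new)  [load 18/28]
  17 → cabin 8 (new)  [load 17/28]
  17 → cabin 9 (new)  [load 17/28]
  16 → cabin 10 (new)  [load 16/28]
  15 → cabin 11 (new)  [load 15/28]
  12 → cabin 10  [load 28/28]
  8 → cabin 7  [load 26/28]
  4 → cabin 3  [load 27/28]
11 cabins opened.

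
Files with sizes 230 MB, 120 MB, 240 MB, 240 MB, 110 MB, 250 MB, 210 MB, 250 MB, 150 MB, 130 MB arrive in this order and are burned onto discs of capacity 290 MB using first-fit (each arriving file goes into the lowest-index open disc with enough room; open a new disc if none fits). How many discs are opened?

  230 → disc 1 (new)  [load 230/290]
  120 → disc 2 (new)  [load 120/290]
  240 → disc 3 (new)  [load 240/290]
  240 → disc 4 (new)  [load 240/290]
  110 → disc 2  [load 230/290]
  250 → disc 5 (new)  [load 250/290]
  210 → disc 6 (new)  [load 210/290]
  250 → disc 7 (new)  [load 250/290]
  150 → disc 8 (new)  [load 150/290]
  130 → disc 8  [load 280/290]
8 discs opened.

8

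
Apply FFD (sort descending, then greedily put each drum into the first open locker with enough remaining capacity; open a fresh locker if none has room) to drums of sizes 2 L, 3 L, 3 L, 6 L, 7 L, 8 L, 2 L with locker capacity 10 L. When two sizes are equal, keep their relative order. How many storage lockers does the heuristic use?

Sorted descending: 8, 7, 6, 3, 3, 2, 2.
  8 → locker 1 (new)  [load 8/10]
  7 → locker 2 (new)  [load 7/10]
  6 → locker 3 (new)  [load 6/10]
  3 → locker 2  [load 10/10]
  3 → locker 3  [load 9/10]
  2 → locker 1  [load 10/10]
  2 → locker 4 (new)  [load 2/10]
4 storage lockers opened.

4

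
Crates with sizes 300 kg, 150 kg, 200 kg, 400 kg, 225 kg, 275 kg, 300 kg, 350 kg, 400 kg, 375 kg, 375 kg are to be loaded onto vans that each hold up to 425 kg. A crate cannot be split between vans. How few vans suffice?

Total = 400 + 400 + 375 + 375 + 350 + 300 + 300 + 275 + 225 + 200 + 150 = 3350 kg.
Lower bound: ⌈3350/425⌉ = 8 vans.
Also, 9 crates each exceed 425/2 kg, and no two of those can share a van, so at least 9 vans are needed.
A packing using 9 vans:
  van 1: 400 = 400
  van 2: 400 = 400
  van 3: 375 = 375
  van 4: 375 = 375
  van 5: 350 = 350
  van 6: 300 = 300
  van 7: 300 = 300
  van 8: 275 + 150 = 425
  van 9: 225 + 200 = 425
This matches the lower bound, so 9 is optimal.

9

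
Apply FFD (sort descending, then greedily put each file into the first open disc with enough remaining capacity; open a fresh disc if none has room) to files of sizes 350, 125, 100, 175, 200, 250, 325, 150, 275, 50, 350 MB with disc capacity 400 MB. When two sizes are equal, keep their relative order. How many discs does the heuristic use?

Sorted descending: 350, 350, 325, 275, 250, 200, 175, 150, 125, 100, 50.
  350 → disc 1 (new)  [load 350/400]
  350 → disc 2 (new)  [load 350/400]
  325 → disc 3 (new)  [load 325/400]
  275 → disc 4 (new)  [load 275/400]
  250 → disc 5 (new)  [load 250/400]
  200 → disc 6 (new)  [load 200/400]
  175 → disc 6  [load 375/400]
  150 → disc 5  [load 400/400]
  125 → disc 4  [load 400/400]
  100 → disc 7 (new)  [load 100/400]
  50 → disc 1  [load 400/400]
7 discs opened.

7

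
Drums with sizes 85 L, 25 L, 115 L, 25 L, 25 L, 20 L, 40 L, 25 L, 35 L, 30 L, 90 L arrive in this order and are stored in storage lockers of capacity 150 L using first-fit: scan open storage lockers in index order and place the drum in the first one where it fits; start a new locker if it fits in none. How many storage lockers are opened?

4

  85 → locker 1 (new)  [load 85/150]
  25 → locker 1  [load 110/150]
  115 → locker 2 (new)  [load 115/150]
  25 → locker 1  [load 135/150]
  25 → locker 2  [load 140/150]
  20 → locker 3 (new)  [load 20/150]
  40 → locker 3  [load 60/150]
  25 → locker 3  [load 85/150]
  35 → locker 3  [load 120/150]
  30 → locker 3  [load 150/150]
  90 → locker 4 (new)  [load 90/150]
4 storage lockers opened.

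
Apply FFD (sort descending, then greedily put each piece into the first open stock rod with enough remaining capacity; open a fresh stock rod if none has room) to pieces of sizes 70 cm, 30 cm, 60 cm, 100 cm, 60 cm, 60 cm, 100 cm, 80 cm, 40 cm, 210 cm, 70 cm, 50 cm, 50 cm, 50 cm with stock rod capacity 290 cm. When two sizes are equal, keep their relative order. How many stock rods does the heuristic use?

4

Sorted descending: 210, 100, 100, 80, 70, 70, 60, 60, 60, 50, 50, 50, 40, 30.
  210 → stock rod 1 (new)  [load 210/290]
  100 → stock rod 2 (new)  [load 100/290]
  100 → stock rod 2  [load 200/290]
  80 → stock rod 1  [load 290/290]
  70 → stock rod 2  [load 270/290]
  70 → stock rod 3 (new)  [load 70/290]
  60 → stock rod 3  [load 130/290]
  60 → stock rod 3  [load 190/290]
  60 → stock rod 3  [load 250/290]
  50 → stock rod 4 (new)  [load 50/290]
  50 → stock rod 4  [load 100/290]
  50 → stock rod 4  [load 150/290]
  40 → stock rod 3  [load 290/290]
  30 → stock rod 4  [load 180/290]
4 stock rods opened.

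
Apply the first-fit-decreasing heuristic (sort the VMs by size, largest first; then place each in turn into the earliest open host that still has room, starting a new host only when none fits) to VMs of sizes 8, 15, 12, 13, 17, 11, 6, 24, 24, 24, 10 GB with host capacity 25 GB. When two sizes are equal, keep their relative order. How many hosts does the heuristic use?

Sorted descending: 24, 24, 24, 17, 15, 13, 12, 11, 10, 8, 6.
  24 → host 1 (new)  [load 24/25]
  24 → host 2 (new)  [load 24/25]
  24 → host 3 (new)  [load 24/25]
  17 → host 4 (new)  [load 17/25]
  15 → host 5 (new)  [load 15/25]
  13 → host 6 (new)  [load 13/25]
  12 → host 6  [load 25/25]
  11 → host 7 (new)  [load 11/25]
  10 → host 5  [load 25/25]
  8 → host 4  [load 25/25]
  6 → host 7  [load 17/25]
7 hosts opened.

7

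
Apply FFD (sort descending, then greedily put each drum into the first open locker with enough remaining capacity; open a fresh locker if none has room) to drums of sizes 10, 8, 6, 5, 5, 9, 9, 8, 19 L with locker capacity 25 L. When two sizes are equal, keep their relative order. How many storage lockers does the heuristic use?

4

Sorted descending: 19, 10, 9, 9, 8, 8, 6, 5, 5.
  19 → locker 1 (new)  [load 19/25]
  10 → locker 2 (new)  [load 10/25]
  9 → locker 2  [load 19/25]
  9 → locker 3 (new)  [load 9/25]
  8 → locker 3  [load 17/25]
  8 → locker 3  [load 25/25]
  6 → locker 1  [load 25/25]
  5 → locker 2  [load 24/25]
  5 → locker 4 (new)  [load 5/25]
4 storage lockers opened.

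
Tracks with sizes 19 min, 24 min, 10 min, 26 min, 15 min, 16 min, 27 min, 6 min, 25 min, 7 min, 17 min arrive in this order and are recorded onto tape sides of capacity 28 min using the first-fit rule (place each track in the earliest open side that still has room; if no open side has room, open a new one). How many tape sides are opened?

  19 → side 1 (new)  [load 19/28]
  24 → side 2 (new)  [load 24/28]
  10 → side 3 (new)  [load 10/28]
  26 → side 4 (new)  [load 26/28]
  15 → side 3  [load 25/28]
  16 → side 5 (new)  [load 16/28]
  27 → side 6 (new)  [load 27/28]
  6 → side 1  [load 25/28]
  25 → side 7 (new)  [load 25/28]
  7 → side 5  [load 23/28]
  17 → side 8 (new)  [load 17/28]
8 tape sides opened.

8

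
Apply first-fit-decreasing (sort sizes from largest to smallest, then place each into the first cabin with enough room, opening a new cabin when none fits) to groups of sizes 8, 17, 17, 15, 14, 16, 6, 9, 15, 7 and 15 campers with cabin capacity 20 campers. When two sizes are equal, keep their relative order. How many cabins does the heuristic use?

Sorted descending: 17, 17, 16, 15, 15, 15, 14, 9, 8, 7, 6.
  17 → cabin 1 (new)  [load 17/20]
  17 → cabin 2 (new)  [load 17/20]
  16 → cabin 3 (new)  [load 16/20]
  15 → cabin 4 (new)  [load 15/20]
  15 → cabin 5 (new)  [load 15/20]
  15 → cabin 6 (new)  [load 15/20]
  14 → cabin 7 (new)  [load 14/20]
  9 → cabin 8 (new)  [load 9/20]
  8 → cabin 8  [load 17/20]
  7 → cabin 9 (new)  [load 7/20]
  6 → cabin 7  [load 20/20]
9 cabins opened.

9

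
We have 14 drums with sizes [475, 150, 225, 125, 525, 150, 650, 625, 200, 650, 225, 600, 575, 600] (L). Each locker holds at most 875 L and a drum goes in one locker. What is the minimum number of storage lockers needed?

8

Total = 650 + 650 + 625 + 600 + 600 + 575 + 525 + 475 + 225 + 225 + 200 + 150 + 150 + 125 = 5775 L.
Lower bound: ⌈5775/875⌉ = 7 storage lockers.
Also, 8 drums each exceed 875/2 L, and no two of those can share a locker, so at least 8 storage lockers are needed.
A packing using 8 storage lockers:
  locker 1: 650 + 225 = 875
  locker 2: 650 + 225 = 875
  locker 3: 625 + 200 = 825
  locker 4: 600 + 150 + 125 = 875
  locker 5: 600 + 150 = 750
  locker 6: 575 = 575
  locker 7: 525 = 525
  locker 8: 475 = 475
This matches the lower bound, so 8 is optimal.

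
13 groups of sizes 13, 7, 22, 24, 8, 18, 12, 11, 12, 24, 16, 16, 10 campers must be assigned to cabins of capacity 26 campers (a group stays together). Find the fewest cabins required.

Total = 24 + 24 + 22 + 18 + 16 + 16 + 13 + 12 + 12 + 11 + 10 + 8 + 7 = 193 campers.
Lower bound: ⌈193/26⌉ = 8 cabins.
A packing using 8 cabins:
  cabin 1: 24 = 24
  cabin 2: 24 = 24
  cabin 3: 22 = 22
  cabin 4: 18 + 8 = 26
  cabin 5: 16 + 10 = 26
  cabin 6: 16 + 7 = 23
  cabin 7: 13 + 12 = 25
  cabin 8: 12 + 11 = 23
This matches the lower bound, so 8 is optimal.

8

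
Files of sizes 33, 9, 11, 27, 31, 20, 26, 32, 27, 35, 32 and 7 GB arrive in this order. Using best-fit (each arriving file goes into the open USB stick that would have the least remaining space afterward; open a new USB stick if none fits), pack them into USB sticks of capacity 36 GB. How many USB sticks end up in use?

  33 → USB stick 1 (new)  [load 33/36]
  9 → USB stick 2 (new)  [load 9/36]
  11 → USB stick 2  [load 20/36]
  27 → USB stick 3 (new)  [load 27/36]
  31 → USB stick 4 (new)  [load 31/36]
  20 → USB stick 5 (new)  [load 20/36]
  26 → USB stick 6 (new)  [load 26/36]
  32 → USB stick 7 (new)  [load 32/36]
  27 → USB stick 8 (new)  [load 27/36]
  35 → USB stick 9 (new)  [load 35/36]
  32 → USB stick 10 (new)  [load 32/36]
  7 → USB stick 3  [load 34/36]
10 USB sticks opened.

10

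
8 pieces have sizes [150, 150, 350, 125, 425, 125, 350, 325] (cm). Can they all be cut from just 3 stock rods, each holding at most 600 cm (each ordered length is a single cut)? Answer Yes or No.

No

Total = 2000 cm; ⌈2000/600⌉ = 4.
At least 4 stock rods are required, but only 3 are allowed.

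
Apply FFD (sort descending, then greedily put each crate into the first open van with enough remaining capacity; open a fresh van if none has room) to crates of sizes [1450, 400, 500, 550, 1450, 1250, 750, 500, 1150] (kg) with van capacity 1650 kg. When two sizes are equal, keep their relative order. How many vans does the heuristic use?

Sorted descending: 1450, 1450, 1250, 1150, 750, 550, 500, 500, 400.
  1450 → van 1 (new)  [load 1450/1650]
  1450 → van 2 (new)  [load 1450/1650]
  1250 → van 3 (new)  [load 1250/1650]
  1150 → van 4 (new)  [load 1150/1650]
  750 → van 5 (new)  [load 750/1650]
  550 → van 5  [load 1300/1650]
  500 → van 4  [load 1650/1650]
  500 → van 6 (new)  [load 500/1650]
  400 → van 3  [load 1650/1650]
6 vans opened.

6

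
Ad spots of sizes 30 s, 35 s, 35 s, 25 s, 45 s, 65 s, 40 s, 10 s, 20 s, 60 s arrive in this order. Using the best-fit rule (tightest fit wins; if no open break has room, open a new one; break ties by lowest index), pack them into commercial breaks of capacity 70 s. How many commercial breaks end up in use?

6

  30 → break 1 (new)  [load 30/70]
  35 → break 1  [load 65/70]
  35 → break 2 (new)  [load 35/70]
  25 → break 2  [load 60/70]
  45 → break 3 (new)  [load 45/70]
  65 → break 4 (new)  [load 65/70]
  40 → break 5 (new)  [load 40/70]
  10 → break 2  [load 70/70]
  20 → break 3  [load 65/70]
  60 → break 6 (new)  [load 60/70]
6 commercial breaks opened.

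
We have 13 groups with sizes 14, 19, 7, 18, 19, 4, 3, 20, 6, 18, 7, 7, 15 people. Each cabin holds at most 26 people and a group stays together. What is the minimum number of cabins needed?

Total = 20 + 19 + 19 + 18 + 18 + 15 + 14 + 7 + 7 + 7 + 6 + 4 + 3 = 157 people.
Lower bound: ⌈157/26⌉ = 7 cabins.
A packing using 7 cabins:
  cabin 1: 20 + 6 = 26
  cabin 2: 19 + 7 = 26
  cabin 3: 19 + 7 = 26
  cabin 4: 18 + 7 = 25
  cabin 5: 18 + 4 + 3 = 25
  cabin 6: 15 = 15
  cabin 7: 14 = 14
This matches the lower bound, so 7 is optimal.

7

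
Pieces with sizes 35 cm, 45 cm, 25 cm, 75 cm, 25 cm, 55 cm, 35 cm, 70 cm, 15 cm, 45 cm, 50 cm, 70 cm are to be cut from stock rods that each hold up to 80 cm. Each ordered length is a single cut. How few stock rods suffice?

Total = 75 + 70 + 70 + 55 + 50 + 45 + 45 + 35 + 35 + 25 + 25 + 15 = 545 cm.
Lower bound: ⌈545/80⌉ = 7 stock rods.
A packing using 8 stock rods:
  stock rod 1: 75 = 75
  stock rod 2: 70 = 70
  stock rod 3: 70 = 70
  stock rod 4: 55 + 25 = 80
  stock rod 5: 50 + 25 = 75
  stock rod 6: 45 + 35 = 80
  stock rod 7: 45 + 35 = 80
  stock rod 8: 15 = 15
No arrangement into 7 stock rods stays within capacity, so 8 is optimal.

8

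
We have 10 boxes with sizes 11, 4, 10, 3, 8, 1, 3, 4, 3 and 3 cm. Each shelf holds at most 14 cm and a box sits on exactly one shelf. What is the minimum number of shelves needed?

4

Total = 11 + 10 + 8 + 4 + 4 + 3 + 3 + 3 + 3 + 1 = 50 cm.
Lower bound: ⌈50/14⌉ = 4 shelves.
A packing using 4 shelves:
  shelf 1: 11 + 3 = 14
  shelf 2: 10 + 4 = 14
  shelf 3: 8 + 4 + 1 = 13
  shelf 4: 3 + 3 + 3 = 9
This matches the lower bound, so 4 is optimal.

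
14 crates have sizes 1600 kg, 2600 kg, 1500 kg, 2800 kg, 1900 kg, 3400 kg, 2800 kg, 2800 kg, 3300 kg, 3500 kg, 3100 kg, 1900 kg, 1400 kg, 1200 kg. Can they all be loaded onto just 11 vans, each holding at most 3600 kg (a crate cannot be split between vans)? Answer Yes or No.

A valid assignment using 11 vans:
  van 1: 3500 = 3500
  van 2: 3400 = 3400
  van 3: 3300 = 3300
  van 4: 3100 = 3100
  van 5: 2800 = 2800
  van 6: 2800 = 2800
  van 7: 2800 = 2800
  van 8: 2600 = 2600
  van 9: 1900 + 1600 = 3500
  van 10: 1900 + 1500 = 3400
  van 11: 1400 + 1200 = 2600
Every load is within 3600 kg, so 11 vans suffice.

Yes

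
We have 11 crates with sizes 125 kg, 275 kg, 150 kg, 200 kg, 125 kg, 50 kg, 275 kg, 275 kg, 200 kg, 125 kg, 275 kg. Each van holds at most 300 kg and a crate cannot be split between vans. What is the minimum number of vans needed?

Total = 275 + 275 + 275 + 275 + 200 + 200 + 150 + 125 + 125 + 125 + 50 = 2075 kg.
Lower bound: ⌈2075/300⌉ = 7 vans.
A packing using 8 vans:
  van 1: 275 = 275
  van 2: 275 = 275
  van 3: 275 = 275
  van 4: 275 = 275
  van 5: 200 + 50 = 250
  van 6: 200 = 200
  van 7: 150 + 125 = 275
  van 8: 125 + 125 = 250
No arrangement into 7 vans stays within capacity, so 8 is optimal.

8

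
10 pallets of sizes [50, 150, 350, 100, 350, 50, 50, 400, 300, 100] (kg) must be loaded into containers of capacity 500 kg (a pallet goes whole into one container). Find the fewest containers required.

4

Total = 400 + 350 + 350 + 300 + 150 + 100 + 100 + 50 + 50 + 50 = 1900 kg.
Lower bound: ⌈1900/500⌉ = 4 containers.
A packing using 4 containers:
  container 1: 400 + 100 = 500
  container 2: 350 + 150 = 500
  container 3: 350 + 100 + 50 = 500
  container 4: 300 + 50 + 50 = 400
This matches the lower bound, so 4 is optimal.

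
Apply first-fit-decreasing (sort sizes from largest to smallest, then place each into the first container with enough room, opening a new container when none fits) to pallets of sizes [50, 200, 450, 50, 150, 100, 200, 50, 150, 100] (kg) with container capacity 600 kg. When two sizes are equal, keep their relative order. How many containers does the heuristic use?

Sorted descending: 450, 200, 200, 150, 150, 100, 100, 50, 50, 50.
  450 → container 1 (new)  [load 450/600]
  200 → container 2 (new)  [load 200/600]
  200 → container 2  [load 400/600]
  150 → container 1  [load 600/600]
  150 → container 2  [load 550/600]
  100 → container 3 (new)  [load 100/600]
  100 → container 3  [load 200/600]
  50 → container 2  [load 600/600]
  50 → container 3  [load 250/600]
  50 → container 3  [load 300/600]
3 containers opened.

3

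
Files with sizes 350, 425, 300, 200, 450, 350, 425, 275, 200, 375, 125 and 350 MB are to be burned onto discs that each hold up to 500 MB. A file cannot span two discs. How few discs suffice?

9

Total = 450 + 425 + 425 + 375 + 350 + 350 + 350 + 300 + 275 + 200 + 200 + 125 = 3825 MB.
Lower bound: ⌈3825/500⌉ = 8 discs.
Also, 9 files each exceed 250 MB, and no two of those can share a disc, so at least 9 discs are needed.
A packing using 9 discs:
  disc 1: 450 = 450
  disc 2: 425 = 425
  disc 3: 425 = 425
  disc 4: 375 + 125 = 500
  disc 5: 350 = 350
  disc 6: 350 = 350
  disc 7: 350 = 350
  disc 8: 300 + 200 = 500
  disc 9: 275 + 200 = 475
This matches the lower bound, so 9 is optimal.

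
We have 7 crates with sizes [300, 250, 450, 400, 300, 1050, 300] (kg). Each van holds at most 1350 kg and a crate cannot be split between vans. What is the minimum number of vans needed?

3

Total = 1050 + 450 + 400 + 300 + 300 + 300 + 250 = 3050 kg.
Lower bound: ⌈3050/1350⌉ = 3 vans.
A packing using 3 vans:
  van 1: 1050 + 300 = 1350
  van 2: 450 + 400 + 300 = 1150
  van 3: 300 + 250 = 550
This matches the lower bound, so 3 is optimal.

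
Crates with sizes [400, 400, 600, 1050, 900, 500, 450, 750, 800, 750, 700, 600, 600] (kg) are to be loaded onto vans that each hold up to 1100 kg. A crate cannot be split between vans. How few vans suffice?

9

Total = 1050 + 900 + 800 + 750 + 750 + 700 + 600 + 600 + 600 + 500 + 450 + 400 + 400 = 8500 kg.
Lower bound: ⌈8500/1100⌉ = 8 vans.
Also, 9 crates each exceed 550 kg, and no two of those can share a van, so at least 9 vans are needed.
A packing using 9 vans:
  van 1: 1050 = 1050
  van 2: 900 = 900
  van 3: 800 = 800
  van 4: 750 = 750
  van 5: 750 = 750
  van 6: 700 + 400 = 1100
  van 7: 600 + 500 = 1100
  van 8: 600 + 450 = 1050
  van 9: 600 + 400 = 1000
This matches the lower bound, so 9 is optimal.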